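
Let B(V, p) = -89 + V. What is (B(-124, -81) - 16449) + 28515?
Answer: 11853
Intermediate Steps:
(B(-124, -81) - 16449) + 28515 = ((-89 - 124) - 16449) + 28515 = (-213 - 16449) + 28515 = -16662 + 28515 = 11853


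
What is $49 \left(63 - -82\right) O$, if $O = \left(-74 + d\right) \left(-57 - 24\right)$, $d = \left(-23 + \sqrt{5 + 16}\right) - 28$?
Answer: $71938125 - 575505 \sqrt{21} \approx 6.9301 \cdot 10^{7}$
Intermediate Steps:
$d = -51 + \sqrt{21}$ ($d = \left(-23 + \sqrt{21}\right) - 28 = -51 + \sqrt{21} \approx -46.417$)
$O = 10125 - 81 \sqrt{21}$ ($O = \left(-74 - \left(51 - \sqrt{21}\right)\right) \left(-57 - 24\right) = \left(-125 + \sqrt{21}\right) \left(-81\right) = 10125 - 81 \sqrt{21} \approx 9753.8$)
$49 \left(63 - -82\right) O = 49 \left(63 - -82\right) \left(10125 - 81 \sqrt{21}\right) = 49 \left(63 + 82\right) \left(10125 - 81 \sqrt{21}\right) = 49 \cdot 145 \left(10125 - 81 \sqrt{21}\right) = 7105 \left(10125 - 81 \sqrt{21}\right) = 71938125 - 575505 \sqrt{21}$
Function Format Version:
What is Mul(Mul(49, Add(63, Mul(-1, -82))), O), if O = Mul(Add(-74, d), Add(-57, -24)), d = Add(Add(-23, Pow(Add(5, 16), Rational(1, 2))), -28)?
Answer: Add(71938125, Mul(-575505, Pow(21, Rational(1, 2)))) ≈ 6.9301e+7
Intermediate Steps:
d = Add(-51, Pow(21, Rational(1, 2))) (d = Add(Add(-23, Pow(21, Rational(1, 2))), -28) = Add(-51, Pow(21, Rational(1, 2))) ≈ -46.417)
O = Add(10125, Mul(-81, Pow(21, Rational(1, 2)))) (O = Mul(Add(-74, Add(-51, Pow(21, Rational(1, 2)))), Add(-57, -24)) = Mul(Add(-125, Pow(21, Rational(1, 2))), -81) = Add(10125, Mul(-81, Pow(21, Rational(1, 2)))) ≈ 9753.8)
Mul(Mul(49, Add(63, Mul(-1, -82))), O) = Mul(Mul(49, Add(63, Mul(-1, -82))), Add(10125, Mul(-81, Pow(21, Rational(1, 2))))) = Mul(Mul(49, Add(63, 82)), Add(10125, Mul(-81, Pow(21, Rational(1, 2))))) = Mul(Mul(49, 145), Add(10125, Mul(-81, Pow(21, Rational(1, 2))))) = Mul(7105, Add(10125, Mul(-81, Pow(21, Rational(1, 2))))) = Add(71938125, Mul(-575505, Pow(21, Rational(1, 2))))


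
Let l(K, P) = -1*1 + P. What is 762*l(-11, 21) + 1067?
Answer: 16307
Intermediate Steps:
l(K, P) = -1 + P
762*l(-11, 21) + 1067 = 762*(-1 + 21) + 1067 = 762*20 + 1067 = 15240 + 1067 = 16307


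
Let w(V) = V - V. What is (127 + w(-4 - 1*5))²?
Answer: 16129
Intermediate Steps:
w(V) = 0
(127 + w(-4 - 1*5))² = (127 + 0)² = 127² = 16129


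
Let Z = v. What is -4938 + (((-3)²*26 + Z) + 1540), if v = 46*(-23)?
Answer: -4222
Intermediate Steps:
v = -1058
Z = -1058
-4938 + (((-3)²*26 + Z) + 1540) = -4938 + (((-3)²*26 - 1058) + 1540) = -4938 + ((9*26 - 1058) + 1540) = -4938 + ((234 - 1058) + 1540) = -4938 + (-824 + 1540) = -4938 + 716 = -4222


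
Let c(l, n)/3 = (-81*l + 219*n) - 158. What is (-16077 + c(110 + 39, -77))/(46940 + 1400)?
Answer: -103347/48340 ≈ -2.1379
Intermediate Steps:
c(l, n) = -474 - 243*l + 657*n (c(l, n) = 3*((-81*l + 219*n) - 158) = 3*(-158 - 81*l + 219*n) = -474 - 243*l + 657*n)
(-16077 + c(110 + 39, -77))/(46940 + 1400) = (-16077 + (-474 - 243*(110 + 39) + 657*(-77)))/(46940 + 1400) = (-16077 + (-474 - 243*149 - 50589))/48340 = (-16077 + (-474 - 36207 - 50589))*(1/48340) = (-16077 - 87270)*(1/48340) = -103347*1/48340 = -103347/48340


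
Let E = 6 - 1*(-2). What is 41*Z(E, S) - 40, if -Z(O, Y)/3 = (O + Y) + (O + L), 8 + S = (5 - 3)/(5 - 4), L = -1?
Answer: -1147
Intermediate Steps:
E = 8 (E = 6 + 2 = 8)
S = -6 (S = -8 + (5 - 3)/(5 - 4) = -8 + 2/1 = -8 + 2*1 = -8 + 2 = -6)
Z(O, Y) = 3 - 6*O - 3*Y (Z(O, Y) = -3*((O + Y) + (O - 1)) = -3*((O + Y) + (-1 + O)) = -3*(-1 + Y + 2*O) = 3 - 6*O - 3*Y)
41*Z(E, S) - 40 = 41*(3 - 6*8 - 3*(-6)) - 40 = 41*(3 - 48 + 18) - 40 = 41*(-27) - 40 = -1107 - 40 = -1147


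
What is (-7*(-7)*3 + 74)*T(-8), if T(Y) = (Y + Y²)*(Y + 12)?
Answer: 49504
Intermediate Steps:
T(Y) = (12 + Y)*(Y + Y²) (T(Y) = (Y + Y²)*(12 + Y) = (12 + Y)*(Y + Y²))
(-7*(-7)*3 + 74)*T(-8) = (-7*(-7)*3 + 74)*(-8*(12 + (-8)² + 13*(-8))) = (49*3 + 74)*(-8*(12 + 64 - 104)) = (147 + 74)*(-8*(-28)) = 221*224 = 49504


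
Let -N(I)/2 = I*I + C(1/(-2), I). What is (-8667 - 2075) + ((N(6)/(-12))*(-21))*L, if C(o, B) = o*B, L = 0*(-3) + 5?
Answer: -22639/2 ≈ -11320.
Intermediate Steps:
L = 5 (L = 0 + 5 = 5)
C(o, B) = B*o
N(I) = I - 2*I² (N(I) = -2*(I*I + I/(-2)) = -2*(I² + I*(-½)) = -2*(I² - I/2) = I - 2*I²)
(-8667 - 2075) + ((N(6)/(-12))*(-21))*L = (-8667 - 2075) + (((6*(1 - 2*6))/(-12))*(-21))*5 = -10742 + (((6*(1 - 12))*(-1/12))*(-21))*5 = -10742 + (((6*(-11))*(-1/12))*(-21))*5 = -10742 + (-66*(-1/12)*(-21))*5 = -10742 + ((11/2)*(-21))*5 = -10742 - 231/2*5 = -10742 - 1155/2 = -22639/2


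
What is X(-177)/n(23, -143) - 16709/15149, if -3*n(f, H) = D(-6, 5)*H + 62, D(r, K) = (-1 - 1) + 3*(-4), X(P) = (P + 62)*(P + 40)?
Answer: -250168287/10422512 ≈ -24.003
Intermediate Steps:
X(P) = (40 + P)*(62 + P) (X(P) = (62 + P)*(40 + P) = (40 + P)*(62 + P))
D(r, K) = -14 (D(r, K) = -2 - 12 = -14)
n(f, H) = -62/3 + 14*H/3 (n(f, H) = -(-14*H + 62)/3 = -(62 - 14*H)/3 = -62/3 + 14*H/3)
X(-177)/n(23, -143) - 16709/15149 = (2480 + (-177)² + 102*(-177))/(-62/3 + (14/3)*(-143)) - 16709/15149 = (2480 + 31329 - 18054)/(-62/3 - 2002/3) - 16709*1/15149 = 15755/(-688) - 16709/15149 = 15755*(-1/688) - 16709/15149 = -15755/688 - 16709/15149 = -250168287/10422512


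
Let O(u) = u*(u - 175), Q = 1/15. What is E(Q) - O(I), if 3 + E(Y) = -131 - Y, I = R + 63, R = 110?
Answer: 3179/15 ≈ 211.93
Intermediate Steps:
Q = 1/15 ≈ 0.066667
I = 173 (I = 110 + 63 = 173)
E(Y) = -134 - Y (E(Y) = -3 + (-131 - Y) = -134 - Y)
O(u) = u*(-175 + u)
E(Q) - O(I) = (-134 - 1*1/15) - 173*(-175 + 173) = (-134 - 1/15) - 173*(-2) = -2011/15 - 1*(-346) = -2011/15 + 346 = 3179/15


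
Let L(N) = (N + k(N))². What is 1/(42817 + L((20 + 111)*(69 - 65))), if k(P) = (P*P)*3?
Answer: 1/679391402321 ≈ 1.4719e-12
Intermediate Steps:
k(P) = 3*P² (k(P) = P²*3 = 3*P²)
L(N) = (N + 3*N²)²
1/(42817 + L((20 + 111)*(69 - 65))) = 1/(42817 + ((20 + 111)*(69 - 65))²*(1 + 3*((20 + 111)*(69 - 65)))²) = 1/(42817 + (131*4)²*(1 + 3*(131*4))²) = 1/(42817 + 524²*(1 + 3*524)²) = 1/(42817 + 274576*(1 + 1572)²) = 1/(42817 + 274576*1573²) = 1/(42817 + 274576*2474329) = 1/(42817 + 679391359504) = 1/679391402321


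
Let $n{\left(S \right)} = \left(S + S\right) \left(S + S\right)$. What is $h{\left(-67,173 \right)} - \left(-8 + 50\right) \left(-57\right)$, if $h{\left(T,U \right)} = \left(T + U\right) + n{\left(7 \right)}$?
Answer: $2696$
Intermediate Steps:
$n{\left(S \right)} = 4 S^{2}$ ($n{\left(S \right)} = 2 S 2 S = 4 S^{2}$)
$h{\left(T,U \right)} = 196 + T + U$ ($h{\left(T,U \right)} = \left(T + U\right) + 4 \cdot 7^{2} = \left(T + U\right) + 4 \cdot 49 = \left(T + U\right) + 196 = 196 + T + U$)
$h{\left(-67,173 \right)} - \left(-8 + 50\right) \left(-57\right) = \left(196 - 67 + 173\right) - \left(-8 + 50\right) \left(-57\right) = 302 - 42 \left(-57\right) = 302 - -2394 = 302 + 2394 = 2696$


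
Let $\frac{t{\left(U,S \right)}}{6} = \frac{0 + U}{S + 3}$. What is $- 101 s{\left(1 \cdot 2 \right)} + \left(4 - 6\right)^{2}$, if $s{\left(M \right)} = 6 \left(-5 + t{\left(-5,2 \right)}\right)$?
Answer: $6670$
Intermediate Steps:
$t{\left(U,S \right)} = \frac{6 U}{3 + S}$ ($t{\left(U,S \right)} = 6 \frac{0 + U}{S + 3} = 6 \frac{U}{3 + S} = \frac{6 U}{3 + S}$)
$s{\left(M \right)} = -66$ ($s{\left(M \right)} = 6 \left(-5 + 6 \left(-5\right) \frac{1}{3 + 2}\right) = 6 \left(-5 + 6 \left(-5\right) \frac{1}{5}\right) = 6 \left(-5 - 6\right) = 6 \left(-11\right) = -66$)
$- 101 s{\left(1 \cdot 2 \right)} + \left(4 - 6\right)^{2} = \left(-101\right) \left(-66\right) + \left(4 - 6\right)^{2} = 6666 + \left(-2\right)^{2} = 6666 + 4 = 6670$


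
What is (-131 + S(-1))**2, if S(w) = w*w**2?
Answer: 17424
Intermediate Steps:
S(w) = w**3
(-131 + S(-1))**2 = (-131 + (-1)**3)**2 = (-131 - 1)**2 = (-132)**2 = 17424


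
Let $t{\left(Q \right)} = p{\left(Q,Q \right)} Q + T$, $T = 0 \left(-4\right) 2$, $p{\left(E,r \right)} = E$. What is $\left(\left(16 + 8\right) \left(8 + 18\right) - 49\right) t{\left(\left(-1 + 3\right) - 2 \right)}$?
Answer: $0$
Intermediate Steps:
$T = 0$ ($T = 0 \cdot 2 = 0$)
$t{\left(Q \right)} = Q^{2}$ ($t{\left(Q \right)} = Q Q + 0 = Q^{2} + 0 = Q^{2}$)
$\left(\left(16 + 8\right) \left(8 + 18\right) - 49\right) t{\left(\left(-1 + 3\right) - 2 \right)} = \left(\left(16 + 8\right) \left(8 + 18\right) - 49\right) \left(\left(-1 + 3\right) - 2\right)^{2} = \left(24 \cdot 26 - 49\right) \left(2 - 2\right)^{2} = \left(624 - 49\right) 0^{2} = 575 \cdot 0 = 0$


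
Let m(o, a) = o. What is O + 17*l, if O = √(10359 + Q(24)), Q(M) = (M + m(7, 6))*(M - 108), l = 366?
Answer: 6222 + √7755 ≈ 6310.1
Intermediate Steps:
Q(M) = (-108 + M)*(7 + M) (Q(M) = (M + 7)*(M - 108) = (7 + M)*(-108 + M) = (-108 + M)*(7 + M))
O = √7755 (O = √(10359 + (-756 + 24² - 101*24)) = √(10359 + (-756 + 576 - 2424)) = √(10359 - 2604) = √7755 ≈ 88.063)
O + 17*l = √7755 + 17*366 = √7755 + 6222 = 6222 + √7755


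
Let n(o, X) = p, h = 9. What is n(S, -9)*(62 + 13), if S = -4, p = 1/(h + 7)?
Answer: 75/16 ≈ 4.6875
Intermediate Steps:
p = 1/16 (p = 1/(9 + 7) = 1/16 ≈ 0.062500)
n(o, X) = 1/16
n(S, -9)*(62 + 13) = (62 + 13)/16 = (1/16)*75 = 75/16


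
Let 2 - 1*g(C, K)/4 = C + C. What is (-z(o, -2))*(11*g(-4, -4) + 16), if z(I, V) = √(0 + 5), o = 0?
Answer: -456*√5 ≈ -1019.6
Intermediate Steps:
g(C, K) = 8 - 8*C (g(C, K) = 8 - 4*(C + C) = 8 - 8*C)
z(I, V) = √5
(-z(o, -2))*(11*g(-4, -4) + 16) = (-√5)*(11*(8 - 8*(-4)) + 16) = (-√5)*(11*(8 + 32) + 16) = (-√5)*(11*40 + 16) = (-√5)*(440 + 16) = -√5*456 = -456*√5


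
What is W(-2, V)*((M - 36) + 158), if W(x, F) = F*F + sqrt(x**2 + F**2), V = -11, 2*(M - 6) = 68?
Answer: 19602 + 810*sqrt(5) ≈ 21413.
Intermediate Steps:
M = 40 (M = 6 + (1/2)*68 = 6 + 34 = 40)
W(x, F) = F**2 + sqrt(F**2 + x**2)
W(-2, V)*((M - 36) + 158) = ((-11)**2 + sqrt((-11)**2 + (-2)**2))*((40 - 36) + 158) = (121 + sqrt(121 + 4))*(4 + 158) = (121 + sqrt(125))*162 = (121 + 5*sqrt(5))*162 = 19602 + 810*sqrt(5)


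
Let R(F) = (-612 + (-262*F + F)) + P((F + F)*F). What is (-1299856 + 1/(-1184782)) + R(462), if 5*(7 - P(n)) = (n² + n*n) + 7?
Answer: -86364407672294085/1184782 ≈ -7.2895e+10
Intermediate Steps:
P(n) = 28/5 - 2*n²/5 (P(n) = 7 - ((n² + n*n) + 7)/5 = 7 - ((n² + n²) + 7)/5 = 7 - (2*n² + 7)/5 = 7 - (7 + 2*n²)/5 = 7 + (-7/5 - 2*n²/5) = 28/5 - 2*n²/5)
R(F) = -3032/5 - 261*F - 8*F⁴/5 (R(F) = (-612 + (-262*F + F)) + (28/5 - 2*F²*(F + F)²/5) = (-612 - 261*F) + (28/5 - 2*4*F⁴/5) = (-612 - 261*F) + (28/5 - 8*F⁴/5) = -3032/5 - 261*F - 8*F⁴/5)
(-1299856 + 1/(-1184782)) + R(462) = (-1299856 + 1/(-1184782)) + (-3032/5 - 261*462 - 8/5*462⁴) = (-1299856 - 1/1184782) + (-3032/5 - 120582 - 8/5*45558341136) = -1540045991393/1184782 + (-3032/5 - 120582 - 364466729088/5) = -1540045991393/1184782 - 72893467006 = -86364407672294085/1184782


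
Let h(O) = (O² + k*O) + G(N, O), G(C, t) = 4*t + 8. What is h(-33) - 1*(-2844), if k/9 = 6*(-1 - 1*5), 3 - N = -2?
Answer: 14501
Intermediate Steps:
N = 5 (N = 3 - 1*(-2) = 3 + 2 = 5)
k = -324 (k = 9*(6*(-1 - 1*5)) = 9*(6*(-1 - 5)) = 9*(6*(-6)) = 9*(-36) = -324)
G(C, t) = 8 + 4*t
h(O) = 8 + O² - 320*O (h(O) = (O² - 324*O) + (8 + 4*O) = 8 + O² - 320*O)
h(-33) - 1*(-2844) = (8 + (-33)² - 320*(-33)) - 1*(-2844) = (8 + 1089 + 10560) + 2844 = 11657 + 2844 = 14501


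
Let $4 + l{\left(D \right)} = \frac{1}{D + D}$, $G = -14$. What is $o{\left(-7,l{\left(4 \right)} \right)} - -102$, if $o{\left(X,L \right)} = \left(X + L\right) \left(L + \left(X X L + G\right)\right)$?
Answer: $\frac{75561}{32} \approx 2361.3$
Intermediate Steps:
$l{\left(D \right)} = -4 + \frac{1}{2 D}$ ($l{\left(D \right)} = -4 + \frac{1}{D + D} = -4 + \frac{1}{2 D}$)
$o{\left(X,L \right)} = \left(L + X\right) \left(-14 + L + L X^{2}\right)$ ($o{\left(X,L \right)} = \left(X + L\right) \left(L + \left(X X L - 14\right)\right) = \left(L + X\right) \left(L + \left(X^{2} L - 14\right)\right) = \left(L + X\right) \left(L + \left(L X^{2} - 14\right)\right) = \left(L + X\right) \left(L + \left(-14 + L X^{2}\right)\right) = \left(L + X\right) \left(-14 + L + L X^{2}\right)$)
$o{\left(-7,l{\left(4 \right)} \right)} - -102 = \left(\left(-4 + \frac{1}{2 \cdot 4}\right)^{2} - 14 \left(-4 + \frac{1}{2 \cdot 4}\right) - -98 + \left(-4 + \frac{1}{2 \cdot 4}\right) \left(-7\right) + \left(-4 + \frac{1}{2 \cdot 4}\right) \left(-7\right)^{3} + \left(-4 + \frac{1}{2 \cdot 4}\right)^{2} \left(-7\right)^{2}\right) - -102 = \left(\left(-4 + \frac{1}{2} \cdot \frac{1}{4}\right)^{2} - 14 \left(-4 + \frac{1}{2} \cdot \frac{1}{4}\right) + 98 + \left(-4 + \frac{1}{2} \cdot \frac{1}{4}\right) \left(-7\right) + \left(-4 + \frac{1}{2} \cdot \frac{1}{4}\right) \left(-343\right) + \left(-4 + \frac{1}{2} \cdot \frac{1}{4}\right)^{2} \cdot 49\right) + 102 = \left(\left(-4 + \frac{1}{8}\right)^{2} - 14 \left(-4 + \frac{1}{8}\right) + 98 + \left(-4 + \frac{1}{8}\right) \left(-7\right) + \left(-4 + \frac{1}{8}\right) \left(-343\right) + \left(-4 + \frac{1}{8}\right)^{2} \cdot 49\right) + 102 = \left(\left(- \frac{31}{8}\right)^{2} - - \frac{217}{4} + 98 - - \frac{217}{8} - - \frac{10633}{8} + \left(- \frac{31}{8}\right)^{2} \cdot 49\right) + 102 = \left(\frac{961}{64} + \frac{217}{4} + 98 + \frac{217}{8} + \frac{10633}{8} + \frac{961}{64} \cdot 49\right) + 102 = \left(\frac{961}{64} + \frac{217}{4} + 98 + \frac{217}{8} + \frac{10633}{8} + \frac{47089}{64}\right) + 102 = \frac{72297}{32} + 102 = \frac{75561}{32}$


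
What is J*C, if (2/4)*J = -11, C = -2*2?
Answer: 88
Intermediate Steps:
C = -4
J = -22 (J = 2*(-11) = -22)
J*C = -22*(-4) = 88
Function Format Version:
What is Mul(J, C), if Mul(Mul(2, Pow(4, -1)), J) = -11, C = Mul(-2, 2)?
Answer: 88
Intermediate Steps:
C = -4
J = -22 (J = Mul(2, -11) = -22)
Mul(J, C) = Mul(-22, -4) = 88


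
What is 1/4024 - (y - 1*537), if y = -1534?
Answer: 8333705/4024 ≈ 2071.0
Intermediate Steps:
1/4024 - (y - 1*537) = 1/4024 - (-1534 - 1*537) = 1/4024 - (-1534 - 537) = 1/4024 - 1*(-2071) = 1/4024 + 2071 = 8333705/4024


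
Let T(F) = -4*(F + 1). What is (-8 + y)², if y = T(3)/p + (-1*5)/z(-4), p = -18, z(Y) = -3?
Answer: 2401/81 ≈ 29.642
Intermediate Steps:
T(F) = -4 - 4*F (T(F) = -4*(1 + F) = -4 - 4*F)
y = 23/9 (y = (-4 - 4*3)/(-18) - 1*5/(-3) = (-4 - 12)*(-1/18) - 5*(-⅓) = -16*(-1/18) + 5/3 = 8/9 + 5/3 = 23/9 ≈ 2.5556)
(-8 + y)² = (-8 + 23/9)² = (-49/9)² = 2401/81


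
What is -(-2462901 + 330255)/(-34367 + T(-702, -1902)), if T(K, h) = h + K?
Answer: -2132646/36971 ≈ -57.684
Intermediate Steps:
T(K, h) = K + h
-(-2462901 + 330255)/(-34367 + T(-702, -1902)) = -(-2462901 + 330255)/(-34367 + (-702 - 1902)) = -(-2132646)/(-34367 - 2604) = -(-2132646)/(-36971) = -(-2132646)*(-1)/36971 = -1*2132646/36971 = -2132646/36971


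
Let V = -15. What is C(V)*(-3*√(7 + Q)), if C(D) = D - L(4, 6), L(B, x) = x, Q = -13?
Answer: 63*I*√6 ≈ 154.32*I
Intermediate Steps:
C(D) = -6 + D (C(D) = D - 1*6 = D - 6 = -6 + D)
C(V)*(-3*√(7 + Q)) = (-6 - 15)*(-3*√(7 - 13)) = -(-63)*√(-6) = -(-63)*I*√6 = 63*I*√6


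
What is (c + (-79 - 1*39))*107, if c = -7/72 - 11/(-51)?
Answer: -15438709/1224 ≈ -12613.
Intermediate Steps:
c = 145/1224 (c = -7*1/72 - 11*(-1/51) = -7/72 + 11/51 = 145/1224 ≈ 0.11846)
(c + (-79 - 1*39))*107 = (145/1224 + (-79 - 1*39))*107 = (145/1224 + (-79 - 39))*107 = (145/1224 - 118)*107 = -144287/1224*107 = -15438709/1224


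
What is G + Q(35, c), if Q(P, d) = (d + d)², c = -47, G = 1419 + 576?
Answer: 10831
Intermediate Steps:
G = 1995
Q(P, d) = 4*d² (Q(P, d) = (2*d)² = 4*d²)
G + Q(35, c) = 1995 + 4*(-47)² = 1995 + 4*2209 = 1995 + 8836 = 10831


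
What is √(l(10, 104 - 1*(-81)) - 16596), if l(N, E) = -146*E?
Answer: I*√43606 ≈ 208.82*I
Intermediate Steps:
√(l(10, 104 - 1*(-81)) - 16596) = √(-146*(104 - 1*(-81)) - 16596) = √(-146*(104 + 81) - 16596) = √(-146*185 - 16596) = √(-27010 - 16596) = √(-43606) = I*√43606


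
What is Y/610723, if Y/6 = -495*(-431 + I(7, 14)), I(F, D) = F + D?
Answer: 1217700/610723 ≈ 1.9939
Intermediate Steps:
I(F, D) = D + F
Y = 1217700 (Y = 6*(-495*(-431 + (14 + 7))) = 6*(-495*(-431 + 21)) = 6*(-495*(-410)) = 6*202950 = 1217700)
Y/610723 = 1217700/610723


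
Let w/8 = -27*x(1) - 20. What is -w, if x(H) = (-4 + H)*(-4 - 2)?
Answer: 4048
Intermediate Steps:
x(H) = 24 - 6*H (x(H) = (-4 + H)*(-6) = 24 - 6*H)
w = -4048 (w = 8*(-27*(24 - 6*1) - 20) = 8*(-27*(24 - 6) - 20) = 8*(-27*18 - 20) = 8*(-486 - 20) = 8*(-506) = -4048)
-w = -1*(-4048) = 4048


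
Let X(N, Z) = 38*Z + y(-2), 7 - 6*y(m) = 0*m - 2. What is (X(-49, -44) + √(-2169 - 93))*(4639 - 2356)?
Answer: -7627503/2 + 2283*I*√2262 ≈ -3.8138e+6 + 1.0858e+5*I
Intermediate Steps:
y(m) = 3/2 (y(m) = 7/6 - (0*m - 2)/6 = 7/6 - (0 - 2)/6 = 7/6 - ⅙*(-2) = 7/6 + ⅓ = 3/2)
X(N, Z) = 3/2 + 38*Z (X(N, Z) = 38*Z + 3/2 = 3/2 + 38*Z)
(X(-49, -44) + √(-2169 - 93))*(4639 - 2356) = ((3/2 + 38*(-44)) + √(-2169 - 93))*(4639 - 2356) = ((3/2 - 1672) + √(-2262))*2283 = (-3341/2 + I*√2262)*2283 = -7627503/2 + 2283*I*√2262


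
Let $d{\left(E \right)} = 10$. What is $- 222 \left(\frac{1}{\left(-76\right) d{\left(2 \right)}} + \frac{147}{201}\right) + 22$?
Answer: $- \frac{3566083}{25460} \approx -140.07$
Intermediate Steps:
$- 222 \left(\frac{1}{\left(-76\right) d{\left(2 \right)}} + \frac{147}{201}\right) + 22 = - 222 \left(\frac{1}{\left(-76\right) 10} + \frac{147}{201}\right) + 22 = - 222 \left(\left(- \frac{1}{76}\right) \frac{1}{10} + 147 \cdot \frac{1}{201}\right) + 22 = - 222 \left(- \frac{1}{760} + \frac{49}{67}\right) + 22 = \left(-222\right) \frac{37173}{50920} + 22 = - \frac{4126203}{25460} + 22 = - \frac{3566083}{25460}$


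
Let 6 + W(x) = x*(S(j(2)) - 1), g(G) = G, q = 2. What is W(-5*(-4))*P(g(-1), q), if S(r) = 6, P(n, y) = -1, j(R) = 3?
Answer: -94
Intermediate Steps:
W(x) = -6 + 5*x (W(x) = -6 + x*(6 - 1) = -6 + x*5 = -6 + 5*x)
W(-5*(-4))*P(g(-1), q) = (-6 + 5*(-5*(-4)))*(-1) = (-6 + 5*20)*(-1) = (-6 + 100)*(-1) = 94*(-1) = -94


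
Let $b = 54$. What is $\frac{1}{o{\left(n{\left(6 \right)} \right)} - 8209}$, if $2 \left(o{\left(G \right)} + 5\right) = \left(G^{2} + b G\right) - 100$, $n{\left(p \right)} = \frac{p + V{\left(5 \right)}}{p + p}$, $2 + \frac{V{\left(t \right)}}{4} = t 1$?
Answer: $- \frac{8}{65779} \approx -0.00012162$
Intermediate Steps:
$V{\left(t \right)} = -8 + 4 t$ ($V{\left(t \right)} = -8 + 4 t 1 = -8 + 4 t$)
$n{\left(p \right)} = \frac{12 + p}{2 p}$ ($n{\left(p \right)} = \frac{p + \left(-8 + 4 \cdot 5\right)}{p + p} = \frac{p + \left(-8 + 20\right)}{2 p} = \left(p + 12\right) \frac{1}{2 p} = \left(12 + p\right) \frac{1}{2 p} = \frac{12 + p}{2 p}$)
$o{\left(G \right)} = -55 + \frac{G^{2}}{2} + 27 G$ ($o{\left(G \right)} = -5 + \frac{\left(G^{2} + 54 G\right) - 100}{2} = -5 + \frac{-100 + G^{2} + 54 G}{2} = -5 + \left(-50 + \frac{G^{2}}{2} + 27 G\right) = -55 + \frac{G^{2}}{2} + 27 G$)
$\frac{1}{o{\left(n{\left(6 \right)} \right)} - 8209} = \frac{1}{\left(-55 + \frac{\left(\frac{12 + 6}{2 \cdot 6}\right)^{2}}{2} + 27 \frac{12 + 6}{2 \cdot 6}\right) - 8209} = \frac{1}{\left(-55 + \frac{\left(\frac{1}{2} \cdot \frac{1}{6} \cdot 18\right)^{2}}{2} + 27 \cdot \frac{1}{2} \cdot \frac{1}{6} \cdot 18\right) - 8209} = \frac{1}{\left(-55 + \frac{\left(\frac{3}{2}\right)^{2}}{2} + 27 \cdot \frac{3}{2}\right) - 8209} = \frac{1}{\left(-55 + \frac{1}{2} \cdot \frac{9}{4} + \frac{81}{2}\right) - 8209} = \frac{1}{\left(-55 + \frac{9}{8} + \frac{81}{2}\right) - 8209} = \frac{1}{- \frac{107}{8} - 8209} = \frac{1}{- \frac{65779}{8}} = - \frac{8}{65779}$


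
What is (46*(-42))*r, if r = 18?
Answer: -34776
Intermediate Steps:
(46*(-42))*r = (46*(-42))*18 = -1932*18 = -34776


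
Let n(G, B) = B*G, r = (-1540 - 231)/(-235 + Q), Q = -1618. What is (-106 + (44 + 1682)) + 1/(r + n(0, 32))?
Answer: 2870873/1771 ≈ 1621.0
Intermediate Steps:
r = 1771/1853 (r = (-1540 - 231)/(-235 - 1618) = -1771/(-1853) = -1771*(-1/1853) = 1771/1853 ≈ 0.95575)
(-106 + (44 + 1682)) + 1/(r + n(0, 32)) = (-106 + (44 + 1682)) + 1/(1771/1853 + 32*0) = (-106 + 1726) + 1/(1771/1853 + 0) = 1620 + 1/(1771/1853) = 1620 + 1853/1771 = 2870873/1771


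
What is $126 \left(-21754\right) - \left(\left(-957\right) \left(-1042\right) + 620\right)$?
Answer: $-3738818$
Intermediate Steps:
$126 \left(-21754\right) - \left(\left(-957\right) \left(-1042\right) + 620\right) = -2741004 - \left(997194 + 620\right) = -2741004 - 997814 = -3738818$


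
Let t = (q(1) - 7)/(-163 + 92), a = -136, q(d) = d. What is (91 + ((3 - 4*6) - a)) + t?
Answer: 14632/71 ≈ 206.08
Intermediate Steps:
t = 6/71 (t = (1 - 7)/(-163 + 92) = -6/(-71) = -6*(-1/71) = 6/71 ≈ 0.084507)
(91 + ((3 - 4*6) - a)) + t = (91 + ((3 - 4*6) - 1*(-136))) + 6/71 = (91 + ((3 - 24) + 136)) + 6/71 = (91 + (-21 + 136)) + 6/71 = (91 + 115) + 6/71 = 206 + 6/71 = 14632/71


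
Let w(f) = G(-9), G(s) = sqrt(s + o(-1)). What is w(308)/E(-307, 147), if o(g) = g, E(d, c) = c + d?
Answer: -I*sqrt(10)/160 ≈ -0.019764*I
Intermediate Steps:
G(s) = sqrt(-1 + s) (G(s) = sqrt(s - 1) = sqrt(-1 + s))
w(f) = I*sqrt(10) (w(f) = sqrt(-1 - 9) = sqrt(-10) = I*sqrt(10))
w(308)/E(-307, 147) = (I*sqrt(10))/(147 - 307) = (I*sqrt(10))/(-160) = (I*sqrt(10))*(-1/160) = -I*sqrt(10)/160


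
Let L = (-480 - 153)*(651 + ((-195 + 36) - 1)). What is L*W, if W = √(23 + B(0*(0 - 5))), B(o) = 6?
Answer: -310803*√29 ≈ -1.6737e+6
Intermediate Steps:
W = √29 (W = √(23 + 6) = √29 ≈ 5.3852)
L = -310803 (L = -633*(651 + (-159 - 1)) = -633*(651 - 160) = -633*491 = -310803)
L*W = -310803*√29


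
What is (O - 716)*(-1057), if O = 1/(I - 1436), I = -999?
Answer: 1842838277/2435 ≈ 7.5681e+5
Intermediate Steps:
O = -1/2435 (O = 1/(-999 - 1436) = 1/(-2435) = -1/2435 ≈ -0.00041068)
(O - 716)*(-1057) = (-1/2435 - 716)*(-1057) = -1743461/2435*(-1057) = 1842838277/2435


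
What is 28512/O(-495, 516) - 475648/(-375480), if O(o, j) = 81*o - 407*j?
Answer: 410065184/355720365 ≈ 1.1528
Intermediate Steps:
O(o, j) = -407*j + 81*o
28512/O(-495, 516) - 475648/(-375480) = 28512/(-407*516 + 81*(-495)) - 475648/(-375480) = 28512/(-210012 - 40095) - 475648*(-1/375480) = 28512/(-250107) + 59456/46935 = 28512*(-1/250107) + 59456/46935 = -864/7579 + 59456/46935 = 410065184/355720365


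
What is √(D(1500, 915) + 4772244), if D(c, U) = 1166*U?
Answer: 7*√119166 ≈ 2416.4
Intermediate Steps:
√(D(1500, 915) + 4772244) = √(1166*915 + 4772244) = √(1066890 + 4772244) = √5839134 = 7*√119166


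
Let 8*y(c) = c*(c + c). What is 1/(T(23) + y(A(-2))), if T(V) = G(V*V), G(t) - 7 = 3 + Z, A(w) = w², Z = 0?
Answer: 1/14 ≈ 0.071429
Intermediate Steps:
G(t) = 10 (G(t) = 7 + (3 + 0) = 7 + 3 = 10)
y(c) = c²/4 (y(c) = (c*(c + c))/8 = (c*(2*c))/8 = (2*c²)/8 = c²/4)
T(V) = 10
1/(T(23) + y(A(-2))) = 1/(10 + ((-2)²)²/4) = 1/(10 + (¼)*4²) = 1/(10 + (¼)*16) = 1/(10 + 4) = 1/14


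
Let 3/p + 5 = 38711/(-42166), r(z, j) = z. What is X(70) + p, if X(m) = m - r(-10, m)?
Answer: 19836782/249541 ≈ 79.493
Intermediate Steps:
X(m) = 10 + m (X(m) = m - 1*(-10) = m + 10 = 10 + m)
p = -126498/249541 (p = 3/(-5 + 38711/(-42166)) = 3/(-5 + 38711*(-1/42166)) = 3/(-5 - 38711/42166) = 3/(-249541/42166) = 3*(-42166/249541) = -126498/249541 ≈ -0.50692)
X(70) + p = (10 + 70) - 126498/249541 = 80 - 126498/249541 = 19836782/249541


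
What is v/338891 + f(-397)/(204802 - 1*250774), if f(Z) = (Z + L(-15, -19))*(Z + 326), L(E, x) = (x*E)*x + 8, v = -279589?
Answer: -38126206088/3894874263 ≈ -9.7888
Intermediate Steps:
L(E, x) = 8 + E*x² (L(E, x) = (E*x)*x + 8 = E*x² + 8 = 8 + E*x²)
f(Z) = (-5407 + Z)*(326 + Z) (f(Z) = (Z + (8 - 15*(-19)²))*(Z + 326) = (Z + (8 - 15*361))*(326 + Z) = (Z + (8 - 5415))*(326 + Z) = (Z - 5407)*(326 + Z) = (-5407 + Z)*(326 + Z))
v/338891 + f(-397)/(204802 - 1*250774) = -279589/338891 + (-1762682 + (-397)² - 5081*(-397))/(204802 - 1*250774) = -279589*1/338891 + (-1762682 + 157609 + 2017157)/(204802 - 250774) = -279589/338891 + 412084/(-45972) = -279589/338891 + 412084*(-1/45972) = -279589/338891 - 103021/11493 = -38126206088/3894874263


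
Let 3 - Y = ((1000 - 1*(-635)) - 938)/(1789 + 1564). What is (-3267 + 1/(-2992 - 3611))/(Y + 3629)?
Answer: -72330922706/80407365597 ≈ -0.89956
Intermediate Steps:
Y = 9362/3353 (Y = 3 - ((1000 - 1*(-635)) - 938)/(1789 + 1564) = 3 - ((1000 + 635) - 938)/3353 = 3 - (1635 - 938)/3353 = 3 - 697/3353 = 9362/3353 ≈ 2.7921)
(-3267 + 1/(-2992 - 3611))/(Y + 3629) = (-3267 + 1/(-2992 - 3611))/(9362/3353 + 3629) = (-3267 + 1/(-6603))/(12177399/3353) = (-3267 - 1/6603)*(3353/12177399) = -21572002/6603*3353/12177399 = -72330922706/80407365597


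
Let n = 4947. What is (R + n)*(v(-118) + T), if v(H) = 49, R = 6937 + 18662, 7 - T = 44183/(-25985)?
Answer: 45798931278/25985 ≈ 1.7625e+6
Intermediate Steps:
T = 226078/25985 (T = 7 - 44183/(-25985) = 7 - 44183*(-1)/25985 = 7 - 1*(-44183/25985) = 7 + 44183/25985 = 226078/25985 ≈ 8.7003)
R = 25599
(R + n)*(v(-118) + T) = (25599 + 4947)*(49 + 226078/25985) = 30546*(1499343/25985) = 45798931278/25985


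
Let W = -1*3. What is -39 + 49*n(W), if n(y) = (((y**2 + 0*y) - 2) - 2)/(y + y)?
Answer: -479/6 ≈ -79.833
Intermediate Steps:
W = -3
n(y) = (-4 + y**2)/(2*y) (n(y) = (((y**2 + 0) - 2) - 2)/((2*y)) = ((y**2 - 2) - 2)*(1/(2*y)) = ((-2 + y**2) - 2)*(1/(2*y)) = (-4 + y**2)*(1/(2*y)) = (-4 + y**2)/(2*y))
-39 + 49*n(W) = -39 + 49*((1/2)*(-3) - 2/(-3)) = -39 + 49*(-3/2 - 2*(-1/3)) = -39 + 49*(-3/2 + 2/3) = -39 + 49*(-5/6) = -39 - 245/6 = -479/6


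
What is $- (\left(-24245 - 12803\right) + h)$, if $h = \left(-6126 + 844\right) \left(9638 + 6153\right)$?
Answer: $83445110$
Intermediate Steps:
$h = -83408062$ ($h = \left(-5282\right) 15791 = -83408062$)
$- (\left(-24245 - 12803\right) + h) = - (\left(-24245 - 12803\right) - 83408062) = - (-37048 - 83408062) = \left(-1\right) \left(-83445110\right) = 83445110$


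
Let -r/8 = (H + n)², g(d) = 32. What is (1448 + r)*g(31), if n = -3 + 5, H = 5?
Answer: 33792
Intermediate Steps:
n = 2
r = -392 (r = -8*(5 + 2)² = -8*7² = -8*49 = -392)
(1448 + r)*g(31) = (1448 - 392)*32 = 1056*32 = 33792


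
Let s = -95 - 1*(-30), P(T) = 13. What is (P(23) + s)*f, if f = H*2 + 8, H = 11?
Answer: -1560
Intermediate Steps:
s = -65 (s = -95 + 30 = -65)
f = 30 (f = 11*2 + 8 = 22 + 8 = 30)
(P(23) + s)*f = (13 - 65)*30 = -52*30 = -1560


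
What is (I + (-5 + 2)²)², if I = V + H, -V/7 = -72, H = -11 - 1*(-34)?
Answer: 287296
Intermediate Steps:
H = 23 (H = -11 + 34 = 23)
V = 504 (V = -7*(-72) = 504)
I = 527 (I = 504 + 23 = 527)
(I + (-5 + 2)²)² = (527 + (-5 + 2)²)² = (527 + (-3)²)² = (527 + 9)² = 536² = 287296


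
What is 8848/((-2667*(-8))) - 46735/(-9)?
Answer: 5935819/1143 ≈ 5193.2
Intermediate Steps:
8848/((-2667*(-8))) - 46735/(-9) = 8848/21336 - 46735*(-⅑) = 8848*(1/21336) + 46735/9 = 158/381 + 46735/9 = 5935819/1143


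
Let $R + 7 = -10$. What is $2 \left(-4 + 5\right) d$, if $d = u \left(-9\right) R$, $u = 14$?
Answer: $4284$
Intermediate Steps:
$R = -17$ ($R = -7 - 10 = -17$)
$d = 2142$ ($d = 14 \left(-9\right) \left(-17\right) = \left(-126\right) \left(-17\right) = 2142$)
$2 \left(-4 + 5\right) d = 2 \left(-4 + 5\right) 2142 = 2 \cdot 1 \cdot 2142 = 2 \cdot 2142 = 4284$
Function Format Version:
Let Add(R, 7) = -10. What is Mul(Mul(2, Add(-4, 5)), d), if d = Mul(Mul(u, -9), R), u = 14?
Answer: 4284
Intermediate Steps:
R = -17 (R = Add(-7, -10) = -17)
d = 2142 (d = Mul(Mul(14, -9), -17) = Mul(-126, -17) = 2142)
Mul(Mul(2, Add(-4, 5)), d) = Mul(Mul(2, Add(-4, 5)), 2142) = Mul(Mul(2, 1), 2142) = Mul(2, 2142) = 4284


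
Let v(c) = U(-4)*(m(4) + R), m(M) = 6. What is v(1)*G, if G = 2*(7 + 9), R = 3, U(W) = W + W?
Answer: -2304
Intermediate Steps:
U(W) = 2*W
G = 32 (G = 2*16 = 32)
v(c) = -72 (v(c) = (2*(-4))*(6 + 3) = -8*9 = -72)
v(1)*G = -72*32 = -2304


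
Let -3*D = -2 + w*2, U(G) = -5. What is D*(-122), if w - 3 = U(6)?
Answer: -244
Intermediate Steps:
w = -2 (w = 3 - 5 = -2)
D = 2 (D = -(-2 - 2*2)/3 = -(-2 - 4)/3 = -⅓*(-6) = 2)
D*(-122) = 2*(-122) = -244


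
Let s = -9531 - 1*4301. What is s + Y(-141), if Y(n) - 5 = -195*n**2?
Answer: -3890622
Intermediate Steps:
s = -13832 (s = -9531 - 4301 = -13832)
Y(n) = 5 - 195*n**2
s + Y(-141) = -13832 + (5 - 195*(-141)**2) = -13832 + (5 - 195*19881) = -13832 + (5 - 3876795) = -13832 - 3876790 = -3890622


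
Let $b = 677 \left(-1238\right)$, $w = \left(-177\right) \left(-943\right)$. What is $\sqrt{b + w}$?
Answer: $i \sqrt{671215} \approx 819.28 i$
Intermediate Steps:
$w = 166911$
$b = -838126$
$\sqrt{b + w} = \sqrt{-838126 + 166911} = \sqrt{-671215} = i \sqrt{671215}$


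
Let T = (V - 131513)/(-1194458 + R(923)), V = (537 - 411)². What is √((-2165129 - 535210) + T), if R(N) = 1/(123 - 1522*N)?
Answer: I*√7601804444060941366803286448410/1677834846815 ≈ 1643.3*I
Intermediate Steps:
V = 15876 (V = 126² = 15876)
T = 162433328071/1677834846815 (T = (15876 - 131513)/(-1194458 - 1/(-123 + 1522*923)) = -115637/(-1194458 - 1/(-123 + 1404806)) = -115637/(-1194458 - 1/1404683) = -115637/(-1677834846815/1404683) = -115637*(-1404683/1677834846815) = 162433328071/1677834846815 ≈ 0.096811)
√((-2165129 - 535210) + T) = √((-2165129 - 535210) + 162433328071/1677834846815) = √(-2700339 + 162433328071/1677834846815) = √(-4530722709980242214/1677834846815) = I*√7601804444060941366803286448410/1677834846815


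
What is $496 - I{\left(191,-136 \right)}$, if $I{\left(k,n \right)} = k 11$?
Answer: $-1605$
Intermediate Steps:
$I{\left(k,n \right)} = 11 k$
$496 - I{\left(191,-136 \right)} = 496 - 11 \cdot 191 = 496 - 2101 = -1605$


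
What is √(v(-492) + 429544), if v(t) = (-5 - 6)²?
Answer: √429665 ≈ 655.49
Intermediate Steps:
v(t) = 121 (v(t) = (-11)² = 121)
√(v(-492) + 429544) = √(121 + 429544) = √429665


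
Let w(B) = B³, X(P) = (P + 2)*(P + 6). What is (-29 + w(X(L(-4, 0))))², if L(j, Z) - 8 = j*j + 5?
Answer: 1631467434760497216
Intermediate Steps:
L(j, Z) = 13 + j² (L(j, Z) = 8 + (j*j + 5) = 8 + (j² + 5) = 8 + (5 + j²) = 13 + j²)
X(P) = (2 + P)*(6 + P)
(-29 + w(X(L(-4, 0))))² = (-29 + (12 + (13 + (-4)²)² + 8*(13 + (-4)²))³)² = (-29 + (12 + (13 + 16)² + 8*(13 + 16))³)² = (-29 + (12 + 29² + 8*29)³)² = (-29 + (12 + 841 + 232)³)² = (-29 + 1085³)² = (-29 + 1277289125)² = 1277289096² = 1631467434760497216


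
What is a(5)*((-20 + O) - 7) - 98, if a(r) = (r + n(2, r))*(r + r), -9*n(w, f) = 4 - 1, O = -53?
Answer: -11494/3 ≈ -3831.3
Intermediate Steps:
n(w, f) = -1/3 (n(w, f) = -(4 - 1)/9 = -1/9*3 = -1/3)
a(r) = 2*r*(-1/3 + r) (a(r) = (r - 1/3)*(r + r) = (-1/3 + r)*(2*r) = 2*r*(-1/3 + r))
a(5)*((-20 + O) - 7) - 98 = ((2/3)*5*(-1 + 3*5))*((-20 - 53) - 7) - 98 = ((2/3)*5*(-1 + 15))*(-73 - 7) - 98 = ((2/3)*5*14)*(-80) - 98 = (140/3)*(-80) - 98 = -11200/3 - 98 = -11494/3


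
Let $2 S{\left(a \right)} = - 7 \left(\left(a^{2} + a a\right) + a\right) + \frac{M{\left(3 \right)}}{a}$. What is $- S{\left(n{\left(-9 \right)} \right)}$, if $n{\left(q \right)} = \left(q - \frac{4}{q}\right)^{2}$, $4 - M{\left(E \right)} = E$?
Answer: $\frac{1468922282026}{38900169} \approx 37761.0$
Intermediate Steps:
$M{\left(E \right)} = 4 - E$
$S{\left(a \right)} = \frac{1}{2 a} - 7 a^{2} - \frac{7 a}{2}$ ($S{\left(a \right)} = \frac{- 7 \left(\left(a^{2} + a a\right) + a\right) + \frac{4 - 3}{a}}{2} = \frac{- 7 \left(\left(a^{2} + a^{2}\right) + a\right) + \frac{4 - 3}{a}}{2} = \frac{- 7 \left(2 a^{2} + a\right) + 1 \frac{1}{a}}{2} = \frac{- 7 \left(a + 2 a^{2}\right) + \frac{1}{a}}{2} = \frac{\left(- 14 a^{2} - 7 a\right) + \frac{1}{a}}{2} = \frac{\frac{1}{a} - 14 a^{2} - 7 a}{2} = \frac{1}{2 a} - 7 a^{2} - \frac{7 a}{2}$)
$- S{\left(n{\left(-9 \right)} \right)} = - \frac{1 - 14 \left(\frac{\left(-4 + \left(-9\right)^{2}\right)^{2}}{81}\right)^{3} - 7 \left(\frac{\left(-4 + \left(-9\right)^{2}\right)^{2}}{81}\right)^{2}}{2 \frac{\left(-4 + \left(-9\right)^{2}\right)^{2}}{81}} = - \frac{1 - 14 \left(\frac{\left(-4 + 81\right)^{2}}{81}\right)^{3} - 7 \left(\frac{\left(-4 + 81\right)^{2}}{81}\right)^{2}}{2 \frac{\left(-4 + 81\right)^{2}}{81}} = - \frac{1 - 14 \left(\frac{77^{2}}{81}\right)^{3} - 7 \left(\frac{77^{2}}{81}\right)^{2}}{2 \frac{77^{2}}{81}} = - \frac{1 - 14 \left(\frac{1}{81} \cdot 5929\right)^{3} - 7 \left(\frac{1}{81} \cdot 5929\right)^{2}}{2 \cdot \frac{1}{81} \cdot 5929} = - \frac{1 - 14 \left(\frac{5929}{81}\right)^{3} - 7 \left(\frac{5929}{81}\right)^{2}}{2 \cdot \frac{5929}{81}} = - \frac{81 \left(1 - \frac{2917913321246}{531441} - \frac{246071287}{6561}\right)}{2 \cdot 5929} = - \frac{81 \left(-2937844564052\right)}{2 \cdot 5929 \cdot 531441} = \left(-1\right) \left(- \frac{1468922282026}{38900169}\right) = \frac{1468922282026}{38900169}$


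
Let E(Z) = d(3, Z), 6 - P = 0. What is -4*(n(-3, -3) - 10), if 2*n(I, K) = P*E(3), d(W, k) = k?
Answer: 4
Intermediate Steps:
P = 6 (P = 6 - 1*0 = 6 + 0 = 6)
E(Z) = Z
n(I, K) = 9 (n(I, K) = (6*3)/2 = (½)*18 = 9)
-4*(n(-3, -3) - 10) = -4*(9 - 10) = -4*(-1) = 4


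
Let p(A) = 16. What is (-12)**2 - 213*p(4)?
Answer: -3264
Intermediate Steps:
(-12)**2 - 213*p(4) = (-12)**2 - 213*16 = 144 - 3408 = -3264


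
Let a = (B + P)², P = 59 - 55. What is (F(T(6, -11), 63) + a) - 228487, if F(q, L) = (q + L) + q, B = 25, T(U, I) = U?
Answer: -227571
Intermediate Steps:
P = 4
a = 841 (a = (25 + 4)² = 29² = 841)
F(q, L) = L + 2*q (F(q, L) = (L + q) + q = L + 2*q)
(F(T(6, -11), 63) + a) - 228487 = ((63 + 2*6) + 841) - 228487 = ((63 + 12) + 841) - 228487 = (75 + 841) - 228487 = 916 - 228487 = -227571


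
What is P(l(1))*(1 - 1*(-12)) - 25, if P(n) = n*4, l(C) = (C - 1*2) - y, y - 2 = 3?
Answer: -337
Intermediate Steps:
y = 5 (y = 2 + 3 = 5)
l(C) = -7 + C (l(C) = (C - 1*2) - 1*5 = (C - 2) - 5 = (-2 + C) - 5 = -7 + C)
P(n) = 4*n
P(l(1))*(1 - 1*(-12)) - 25 = (4*(-7 + 1))*(1 - 1*(-12)) - 25 = (4*(-6))*(1 + 12) - 25 = -24*13 - 25 = -312 - 25 = -337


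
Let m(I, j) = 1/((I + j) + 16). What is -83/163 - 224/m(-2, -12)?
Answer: -73107/163 ≈ -448.51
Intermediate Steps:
m(I, j) = 1/(16 + I + j)
-83/163 - 224/m(-2, -12) = -83/163 - 224/(1/(16 - 2 - 12)) = -83*1/163 - 224/(1/2) = -83/163 - 224/½ = -83/163 - 224*2 = -83/163 - 448 = -73107/163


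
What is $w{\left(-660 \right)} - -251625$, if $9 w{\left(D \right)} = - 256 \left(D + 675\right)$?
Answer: $\frac{753595}{3} \approx 2.512 \cdot 10^{5}$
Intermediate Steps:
$w{\left(D \right)} = -19200 - \frac{256 D}{9}$ ($w{\left(D \right)} = \frac{\left(-256\right) \left(D + 675\right)}{9} = \frac{\left(-256\right) \left(675 + D\right)}{9} = \frac{-172800 - 256 D}{9} = -19200 - \frac{256 D}{9}$)
$w{\left(-660 \right)} - -251625 = \left(-19200 - - \frac{56320}{3}\right) - -251625 = \left(-19200 + \frac{56320}{3}\right) + 251625 = - \frac{1280}{3} + 251625 = \frac{753595}{3}$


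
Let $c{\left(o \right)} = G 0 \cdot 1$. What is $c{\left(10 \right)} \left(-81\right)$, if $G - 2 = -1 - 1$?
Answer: $0$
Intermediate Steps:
$G = 0$ ($G = 2 - 2 = 0$)
$c{\left(o \right)} = 0$ ($c{\left(o \right)} = 0 \cdot 0 \cdot 1 = 0 \cdot 1 = 0$)
$c{\left(10 \right)} \left(-81\right) = 0 \left(-81\right) = 0$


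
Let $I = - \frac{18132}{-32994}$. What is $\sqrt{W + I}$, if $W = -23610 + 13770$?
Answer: $\frac{i \sqrt{33059461318}}{1833} \approx 99.194 i$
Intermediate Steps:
$W = -9840$
$I = \frac{3022}{5499}$ ($I = \left(-18132\right) \left(- \frac{1}{32994}\right) = \frac{3022}{5499} \approx 0.54955$)
$\sqrt{W + I} = \sqrt{-9840 + \frac{3022}{5499}} = \sqrt{- \frac{54107138}{5499}} = \frac{i \sqrt{33059461318}}{1833}$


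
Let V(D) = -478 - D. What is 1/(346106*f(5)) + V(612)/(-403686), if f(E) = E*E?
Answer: 4715896093/1746476833950 ≈ 0.0027002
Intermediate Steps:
f(E) = E**2
1/(346106*f(5)) + V(612)/(-403686) = 1/(346106*(5**2)) + (-478 - 1*612)/(-403686) = (1/346106)/25 + (-478 - 612)*(-1/403686) = (1/346106)*(1/25) - 1090*(-1/403686) = 1/8652650 + 545/201843 = 4715896093/1746476833950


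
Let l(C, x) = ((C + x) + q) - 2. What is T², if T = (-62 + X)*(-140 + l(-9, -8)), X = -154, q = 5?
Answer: 1106493696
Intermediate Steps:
l(C, x) = 3 + C + x (l(C, x) = ((C + x) + 5) - 2 = (5 + C + x) - 2 = 3 + C + x)
T = 33264 (T = (-62 - 154)*(-140 + (3 - 9 - 8)) = -216*(-140 - 14) = -216*(-154) = 33264)
T² = 33264² = 1106493696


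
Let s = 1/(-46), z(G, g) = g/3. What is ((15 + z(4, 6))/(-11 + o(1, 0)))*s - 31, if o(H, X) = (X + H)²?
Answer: -14243/460 ≈ -30.963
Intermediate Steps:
o(H, X) = (H + X)²
z(G, g) = g/3 (z(G, g) = g*(⅓) = g/3)
s = -1/46 ≈ -0.021739
((15 + z(4, 6))/(-11 + o(1, 0)))*s - 31 = ((15 + (⅓)*6)/(-11 + (1 + 0)²))*(-1/46) - 31 = ((15 + 2)/(-11 + 1²))*(-1/46) - 31 = (17/(-11 + 1))*(-1/46) - 31 = (17/(-10))*(-1/46) - 31 = (17*(-⅒))*(-1/46) - 31 = -17/10*(-1/46) - 31 = 17/460 - 31 = -14243/460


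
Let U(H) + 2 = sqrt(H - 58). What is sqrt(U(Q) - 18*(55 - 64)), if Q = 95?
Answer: sqrt(160 + sqrt(37)) ≈ 12.887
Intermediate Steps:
U(H) = -2 + sqrt(-58 + H) (U(H) = -2 + sqrt(H - 58) = -2 + sqrt(-58 + H))
sqrt(U(Q) - 18*(55 - 64)) = sqrt((-2 + sqrt(-58 + 95)) - 18*(55 - 64)) = sqrt((-2 + sqrt(37)) - 18*(-9)) = sqrt((-2 + sqrt(37)) + 162) = sqrt(160 + sqrt(37))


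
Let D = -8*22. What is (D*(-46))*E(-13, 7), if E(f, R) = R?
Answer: 56672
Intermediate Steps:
D = -176
(D*(-46))*E(-13, 7) = -176*(-46)*7 = 8096*7 = 56672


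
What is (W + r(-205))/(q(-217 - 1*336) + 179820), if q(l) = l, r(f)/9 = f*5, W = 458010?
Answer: 448785/179267 ≈ 2.5034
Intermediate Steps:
r(f) = 45*f (r(f) = 9*(f*5) = 9*(5*f) = 45*f)
(W + r(-205))/(q(-217 - 1*336) + 179820) = (458010 + 45*(-205))/((-217 - 1*336) + 179820) = (458010 - 9225)/((-217 - 336) + 179820) = 448785/(-553 + 179820) = 448785/179267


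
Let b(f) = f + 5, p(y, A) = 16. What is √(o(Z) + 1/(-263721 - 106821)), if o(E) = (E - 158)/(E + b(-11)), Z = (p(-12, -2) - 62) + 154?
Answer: I*√2161237226282/2099738 ≈ 0.70014*I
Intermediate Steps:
b(f) = 5 + f
Z = 108 (Z = (16 - 62) + 154 = -46 + 154 = 108)
o(E) = (-158 + E)/(-6 + E) (o(E) = (E - 158)/(E + (5 - 11)) = (-158 + E)/(E - 6) = (-158 + E)/(-6 + E))
√(o(Z) + 1/(-263721 - 106821)) = √((-158 + 108)/(-6 + 108) + 1/(-263721 - 106821)) = √(-50/102 + 1/(-370542)) = √((1/102)*(-50) - 1/370542) = √(-25/51 - 1/370542) = √(-1029289/2099738) = I*√2161237226282/2099738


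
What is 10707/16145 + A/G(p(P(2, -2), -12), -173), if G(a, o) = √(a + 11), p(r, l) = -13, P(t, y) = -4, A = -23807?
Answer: 10707/16145 + 23807*I*√2/2 ≈ 0.66318 + 16834.0*I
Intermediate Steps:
G(a, o) = √(11 + a)
10707/16145 + A/G(p(P(2, -2), -12), -173) = 10707/16145 - 23807/√(11 - 13) = 10707*(1/16145) - 23807*(-I*√2/2) = 10707/16145 - 23807*(-I*√2/2) = 10707/16145 - (-23807)*I*√2/2 = 10707/16145 + 23807*I*√2/2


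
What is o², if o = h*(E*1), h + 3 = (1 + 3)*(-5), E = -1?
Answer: 529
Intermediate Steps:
h = -23 (h = -3 + (1 + 3)*(-5) = -3 + 4*(-5) = -3 - 20 = -23)
o = 23 (o = -(-23) = -23*(-1) = 23)
o² = 23² = 529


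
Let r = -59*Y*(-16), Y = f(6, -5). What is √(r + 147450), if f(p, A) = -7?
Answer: √140842 ≈ 375.29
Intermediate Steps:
Y = -7
r = -6608 (r = -59*(-7)*(-16) = 413*(-16) = -6608)
√(r + 147450) = √(-6608 + 147450) = √140842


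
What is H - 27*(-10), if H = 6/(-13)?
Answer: 3504/13 ≈ 269.54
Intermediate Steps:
H = -6/13 (H = 6*(-1/13) = -6/13 ≈ -0.46154)
H - 27*(-10) = -6/13 - 27*(-10) = -6/13 + 270 = 3504/13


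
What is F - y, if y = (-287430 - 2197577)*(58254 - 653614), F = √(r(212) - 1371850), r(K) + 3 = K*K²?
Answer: -1479473767520 + 5*√326251 ≈ -1.4795e+12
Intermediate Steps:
r(K) = -3 + K³ (r(K) = -3 + K*K² = -3 + K³)
F = 5*√326251 (F = √((-3 + 212³) - 1371850) = √((-3 + 9528128) - 1371850) = √(9528125 - 1371850) = √8156275 = 5*√326251 ≈ 2855.9)
y = 1479473767520 (y = -2485007*(-595360) = 1479473767520)
F - y = 5*√326251 - 1*1479473767520 = 5*√326251 - 1479473767520 = -1479473767520 + 5*√326251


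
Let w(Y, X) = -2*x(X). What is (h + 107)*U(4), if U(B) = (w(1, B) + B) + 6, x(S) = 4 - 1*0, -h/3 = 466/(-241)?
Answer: 54370/241 ≈ 225.60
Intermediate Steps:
h = 1398/241 (h = -1398/(-241) = -1398*(-1)/241 = -3*(-466/241) = 1398/241 ≈ 5.8008)
x(S) = 4 (x(S) = 4 + 0 = 4)
w(Y, X) = -8 (w(Y, X) = -2*4 = -8)
U(B) = -2 + B (U(B) = (-8 + B) + 6 = -2 + B)
(h + 107)*U(4) = (1398/241 + 107)*(-2 + 4) = (27185/241)*2 = 54370/241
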